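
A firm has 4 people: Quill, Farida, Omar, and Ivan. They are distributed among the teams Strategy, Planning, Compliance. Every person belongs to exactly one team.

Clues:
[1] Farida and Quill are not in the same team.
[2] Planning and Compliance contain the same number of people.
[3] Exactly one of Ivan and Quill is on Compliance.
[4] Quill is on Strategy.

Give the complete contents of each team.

Strategy = {Omar, Quill}; Planning = {Farida}; Compliance = {Ivan}

From (4): Quill ∈ Strategy.
(1): Farida ∉ Strategy.
(3) (exactly one): Ivan ∈ Compliance.
Suppose Farida ∉ Planning: no assignment then satisfies all the clues, so Farida ∈ Planning.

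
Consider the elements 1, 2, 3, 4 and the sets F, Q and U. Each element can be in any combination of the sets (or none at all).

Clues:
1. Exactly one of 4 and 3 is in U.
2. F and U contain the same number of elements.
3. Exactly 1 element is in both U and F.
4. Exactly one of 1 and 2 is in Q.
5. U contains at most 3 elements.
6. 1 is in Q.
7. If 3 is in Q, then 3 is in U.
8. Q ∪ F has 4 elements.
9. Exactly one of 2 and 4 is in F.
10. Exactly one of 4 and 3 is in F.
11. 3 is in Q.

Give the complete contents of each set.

F = {2, 3}; Q = {1, 3, 4}; U = {1, 3}

From (6): 1 ∈ Q.
From (11): 3 ∈ Q.
(4) (exactly one): 2 ∉ Q.
(7): 3 ∈ U.
(1) (exactly one): 4 ∉ U.
Suppose 1 ∈ F: no assignment then satisfies all the clues, so 1 ∉ F.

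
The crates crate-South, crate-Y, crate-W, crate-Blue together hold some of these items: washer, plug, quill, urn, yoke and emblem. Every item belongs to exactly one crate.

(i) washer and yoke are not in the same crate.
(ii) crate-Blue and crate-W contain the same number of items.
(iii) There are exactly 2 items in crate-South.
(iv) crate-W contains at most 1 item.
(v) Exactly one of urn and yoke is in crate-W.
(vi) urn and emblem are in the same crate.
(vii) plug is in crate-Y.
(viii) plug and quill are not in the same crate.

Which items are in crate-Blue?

crate-Blue = {quill}

From (vii): plug ∈ crate-Y.
(viii): quill ∉ crate-Y.
Suppose washer ∈ crate-Blue: no assignment then satisfies all the clues, so washer ∉ crate-Blue.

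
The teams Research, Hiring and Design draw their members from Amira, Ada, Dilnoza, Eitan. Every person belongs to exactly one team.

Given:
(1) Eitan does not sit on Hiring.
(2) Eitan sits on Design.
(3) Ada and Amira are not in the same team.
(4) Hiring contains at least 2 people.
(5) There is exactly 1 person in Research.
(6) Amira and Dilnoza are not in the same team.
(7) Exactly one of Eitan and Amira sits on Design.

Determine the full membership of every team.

Research = {Amira}; Hiring = {Ada, Dilnoza}; Design = {Eitan}

From (1): Eitan ∉ Hiring.
From (2): Eitan ∈ Design.
(7) (exactly one): Amira ∉ Design.
Suppose Amira ∉ Research: no assignment then satisfies all the clues, so Amira ∈ Research.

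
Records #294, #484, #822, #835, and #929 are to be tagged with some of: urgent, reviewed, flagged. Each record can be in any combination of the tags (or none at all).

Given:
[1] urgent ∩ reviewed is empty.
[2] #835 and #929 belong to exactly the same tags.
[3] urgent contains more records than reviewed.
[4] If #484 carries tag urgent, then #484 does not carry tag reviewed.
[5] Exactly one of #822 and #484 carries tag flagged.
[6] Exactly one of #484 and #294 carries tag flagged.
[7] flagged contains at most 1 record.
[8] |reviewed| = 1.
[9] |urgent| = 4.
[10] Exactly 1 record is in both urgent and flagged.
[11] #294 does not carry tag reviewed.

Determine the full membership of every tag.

urgent = {#294, #484, #835, #929}; reviewed = {#822}; flagged = {#484}

From (11): #294 ∉ reviewed.
Suppose #294 ∉ urgent: no assignment then satisfies all the clues, so #294 ∈ urgent.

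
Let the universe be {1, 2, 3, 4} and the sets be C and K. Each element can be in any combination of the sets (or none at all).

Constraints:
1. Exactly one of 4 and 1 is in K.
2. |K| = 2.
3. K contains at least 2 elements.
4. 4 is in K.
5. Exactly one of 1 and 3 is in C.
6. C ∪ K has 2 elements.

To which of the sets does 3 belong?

3: C, K

From (4): 4 ∈ K.
(1) (exactly one): 1 ∉ K.
Suppose 3 ∉ C: no assignment then satisfies all the clues, so 3 ∈ C.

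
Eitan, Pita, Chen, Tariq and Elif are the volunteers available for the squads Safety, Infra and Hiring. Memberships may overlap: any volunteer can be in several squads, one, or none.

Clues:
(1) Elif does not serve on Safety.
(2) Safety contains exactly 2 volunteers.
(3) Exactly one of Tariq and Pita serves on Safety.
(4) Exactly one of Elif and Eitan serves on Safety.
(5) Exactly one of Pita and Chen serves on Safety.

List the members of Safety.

Safety = {Eitan, Pita}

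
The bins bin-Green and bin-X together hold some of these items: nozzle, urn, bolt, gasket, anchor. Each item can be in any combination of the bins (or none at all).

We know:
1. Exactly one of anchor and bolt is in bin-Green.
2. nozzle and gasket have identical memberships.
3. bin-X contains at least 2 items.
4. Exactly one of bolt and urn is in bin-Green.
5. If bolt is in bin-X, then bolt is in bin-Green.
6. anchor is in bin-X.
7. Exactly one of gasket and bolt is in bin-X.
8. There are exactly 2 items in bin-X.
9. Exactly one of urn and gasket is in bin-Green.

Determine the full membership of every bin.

bin-Green = {bolt, gasket, nozzle}; bin-X = {anchor, bolt}

From (6): anchor ∈ bin-X.
Suppose nozzle ∉ bin-Green: no assignment then satisfies all the clues, so nozzle ∈ bin-Green.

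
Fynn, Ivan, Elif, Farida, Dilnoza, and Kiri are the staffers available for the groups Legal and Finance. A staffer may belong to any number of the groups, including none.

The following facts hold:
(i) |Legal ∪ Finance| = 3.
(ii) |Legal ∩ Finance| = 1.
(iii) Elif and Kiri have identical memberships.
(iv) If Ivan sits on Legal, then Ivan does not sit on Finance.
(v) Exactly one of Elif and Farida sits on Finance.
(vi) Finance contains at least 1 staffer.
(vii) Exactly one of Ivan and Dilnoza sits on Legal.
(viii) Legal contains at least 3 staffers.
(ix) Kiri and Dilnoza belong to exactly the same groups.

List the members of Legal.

Legal = {Farida, Fynn, Ivan}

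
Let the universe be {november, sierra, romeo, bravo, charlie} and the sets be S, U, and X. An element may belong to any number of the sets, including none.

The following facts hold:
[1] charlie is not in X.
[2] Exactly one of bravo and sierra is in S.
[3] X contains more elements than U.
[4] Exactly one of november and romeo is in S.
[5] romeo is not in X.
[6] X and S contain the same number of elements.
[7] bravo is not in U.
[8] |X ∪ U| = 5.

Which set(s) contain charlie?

From (1): charlie ∉ X.
From (5): romeo ∉ X.
From (7): bravo ∉ U.
Suppose charlie ∉ S: no assignment then satisfies all the clues, so charlie ∈ S.

charlie: S, U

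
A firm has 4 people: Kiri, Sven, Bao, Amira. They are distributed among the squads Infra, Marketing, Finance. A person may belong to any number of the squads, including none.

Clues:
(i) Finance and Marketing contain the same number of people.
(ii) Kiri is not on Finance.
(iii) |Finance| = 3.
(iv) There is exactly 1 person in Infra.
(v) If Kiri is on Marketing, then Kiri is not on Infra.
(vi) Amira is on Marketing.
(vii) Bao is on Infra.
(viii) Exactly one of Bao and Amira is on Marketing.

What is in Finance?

From (ii): Kiri ∉ Finance.
From (vi): Amira ∈ Marketing.
From (vii): Bao ∈ Infra.
(iii): only 3 candidates remain for Finance, so all are in.
(iv): Infra already has 1, so the rest are out.
(viii) (exactly one): Bao ∉ Marketing.

Finance = {Amira, Bao, Sven}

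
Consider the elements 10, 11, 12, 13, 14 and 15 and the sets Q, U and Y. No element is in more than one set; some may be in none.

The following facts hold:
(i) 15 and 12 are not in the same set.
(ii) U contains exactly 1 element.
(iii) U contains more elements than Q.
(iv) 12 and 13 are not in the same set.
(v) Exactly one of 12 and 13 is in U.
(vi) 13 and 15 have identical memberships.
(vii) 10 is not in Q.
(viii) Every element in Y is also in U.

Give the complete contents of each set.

Q = {}; U = {12}; Y = {}

From (vii): 10 ∉ Q.
Suppose 10 ∈ U: no assignment then satisfies all the clues, so 10 ∉ U.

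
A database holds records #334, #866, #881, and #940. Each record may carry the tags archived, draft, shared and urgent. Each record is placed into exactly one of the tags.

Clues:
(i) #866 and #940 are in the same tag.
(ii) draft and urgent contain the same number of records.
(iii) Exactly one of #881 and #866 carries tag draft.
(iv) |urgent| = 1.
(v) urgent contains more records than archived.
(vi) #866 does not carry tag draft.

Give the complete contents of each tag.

From (vi): #866 ∉ draft.
(i): #940 matches #866: #940 ∉ draft.
(iii) (exactly one): #881 ∈ draft.
Suppose #334 ∈ archived: no assignment then satisfies all the clues, so #334 ∉ archived.

archived = {}; draft = {#881}; shared = {#866, #940}; urgent = {#334}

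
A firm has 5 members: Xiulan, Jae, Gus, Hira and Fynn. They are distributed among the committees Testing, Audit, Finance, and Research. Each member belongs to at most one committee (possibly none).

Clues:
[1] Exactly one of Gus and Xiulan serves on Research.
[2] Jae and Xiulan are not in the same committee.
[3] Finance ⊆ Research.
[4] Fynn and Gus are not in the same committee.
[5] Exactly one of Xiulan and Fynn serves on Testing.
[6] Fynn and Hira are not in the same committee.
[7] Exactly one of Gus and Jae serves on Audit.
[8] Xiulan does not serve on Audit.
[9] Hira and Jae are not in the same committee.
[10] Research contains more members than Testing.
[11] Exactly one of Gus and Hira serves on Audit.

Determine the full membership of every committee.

Testing = {Fynn}; Audit = {Gus}; Finance = {}; Research = {Hira, Xiulan}

From (8): Xiulan ∉ Audit.
Suppose Xiulan ∈ Testing: no assignment then satisfies all the clues, so Xiulan ∉ Testing.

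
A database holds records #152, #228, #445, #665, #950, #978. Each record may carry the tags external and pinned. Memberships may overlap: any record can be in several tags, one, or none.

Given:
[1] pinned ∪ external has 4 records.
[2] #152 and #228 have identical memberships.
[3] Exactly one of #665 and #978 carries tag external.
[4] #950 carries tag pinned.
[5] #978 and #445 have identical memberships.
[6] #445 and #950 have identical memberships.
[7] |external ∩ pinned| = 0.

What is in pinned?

pinned = {#445, #950, #978}

From (4): #950 ∈ pinned.
(6): #445 matches #950: #445 ∈ pinned.
(5): #978 matches #445: #978 ∈ pinned.
Suppose #152 ∈ pinned: no assignment then satisfies all the clues, so #152 ∉ pinned.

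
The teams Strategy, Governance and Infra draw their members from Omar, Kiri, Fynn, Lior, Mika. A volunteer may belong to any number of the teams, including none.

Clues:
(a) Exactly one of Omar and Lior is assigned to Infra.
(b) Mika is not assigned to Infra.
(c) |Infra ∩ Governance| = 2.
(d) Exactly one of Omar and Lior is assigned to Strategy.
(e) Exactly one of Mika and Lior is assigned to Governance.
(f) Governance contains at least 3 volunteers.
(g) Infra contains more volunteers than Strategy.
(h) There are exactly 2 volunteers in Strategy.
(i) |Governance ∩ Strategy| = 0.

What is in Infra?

From (b): Mika ∉ Infra.
Suppose Omar ∉ Infra: no assignment then satisfies all the clues, so Omar ∈ Infra.

Infra = {Fynn, Kiri, Omar}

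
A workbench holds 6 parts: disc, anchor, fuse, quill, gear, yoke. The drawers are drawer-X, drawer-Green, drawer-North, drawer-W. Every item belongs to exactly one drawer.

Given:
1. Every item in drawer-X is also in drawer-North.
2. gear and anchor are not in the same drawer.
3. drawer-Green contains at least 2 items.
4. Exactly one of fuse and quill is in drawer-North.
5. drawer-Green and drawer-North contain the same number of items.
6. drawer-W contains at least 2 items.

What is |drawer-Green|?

2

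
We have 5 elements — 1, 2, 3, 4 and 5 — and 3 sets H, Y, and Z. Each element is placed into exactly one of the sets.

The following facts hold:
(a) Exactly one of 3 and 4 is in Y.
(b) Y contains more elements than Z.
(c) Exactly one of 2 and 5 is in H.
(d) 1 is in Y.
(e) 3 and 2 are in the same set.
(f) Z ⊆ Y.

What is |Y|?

3

From (d): 1 ∈ Y.
Suppose 2 ∈ Z: no assignment then satisfies all the clues, so 2 ∉ Z.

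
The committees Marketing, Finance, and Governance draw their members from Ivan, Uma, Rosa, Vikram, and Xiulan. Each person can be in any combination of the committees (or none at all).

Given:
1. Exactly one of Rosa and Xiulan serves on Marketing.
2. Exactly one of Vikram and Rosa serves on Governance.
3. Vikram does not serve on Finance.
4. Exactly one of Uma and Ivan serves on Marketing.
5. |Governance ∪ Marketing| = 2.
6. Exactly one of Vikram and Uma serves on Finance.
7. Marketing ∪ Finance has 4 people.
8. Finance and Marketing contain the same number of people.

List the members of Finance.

From (3): Vikram ∉ Finance.
(6) (exactly one): Uma ∈ Finance.
Suppose Ivan ∈ Finance: no assignment then satisfies all the clues, so Ivan ∉ Finance.

Finance = {Uma, Xiulan}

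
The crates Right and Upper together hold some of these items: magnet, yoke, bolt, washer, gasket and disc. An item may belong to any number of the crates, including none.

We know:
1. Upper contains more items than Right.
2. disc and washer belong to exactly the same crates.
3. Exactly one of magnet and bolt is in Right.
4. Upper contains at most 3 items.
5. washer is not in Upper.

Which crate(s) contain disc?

disc: none

From (5): washer ∉ Upper.
(2): disc matches washer: disc ∉ Upper.
Suppose disc ∈ Right: no assignment then satisfies all the clues, so disc ∉ Right.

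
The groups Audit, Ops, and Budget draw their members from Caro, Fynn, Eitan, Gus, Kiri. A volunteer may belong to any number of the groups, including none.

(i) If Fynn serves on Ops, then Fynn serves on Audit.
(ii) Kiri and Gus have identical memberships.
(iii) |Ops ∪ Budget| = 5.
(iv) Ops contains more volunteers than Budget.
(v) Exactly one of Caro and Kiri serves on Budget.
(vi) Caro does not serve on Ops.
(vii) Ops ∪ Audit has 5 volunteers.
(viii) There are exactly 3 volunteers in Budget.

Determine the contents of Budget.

Budget = {Caro, Eitan, Fynn}

From (vi): Caro ∉ Ops.
Suppose Caro ∉ Budget: no assignment then satisfies all the clues, so Caro ∈ Budget.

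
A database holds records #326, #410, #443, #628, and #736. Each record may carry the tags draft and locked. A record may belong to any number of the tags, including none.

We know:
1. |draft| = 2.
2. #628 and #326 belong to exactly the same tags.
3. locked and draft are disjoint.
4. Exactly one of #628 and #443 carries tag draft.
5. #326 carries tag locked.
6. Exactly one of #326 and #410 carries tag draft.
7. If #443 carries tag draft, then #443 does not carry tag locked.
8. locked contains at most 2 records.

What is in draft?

From (5): #326 ∈ locked.
(2): #628 matches #326: #628 ∈ locked.
(3) (disjoint): #326 ∉ draft.
(3) (disjoint): #628 ∉ draft.
(4) (exactly one): #443 ∈ draft.
(6) (exactly one): #410 ∈ draft.
(7): #443 ∉ locked.
(8): locked already has 2, so the rest are out.
(1): draft already has 2, so the rest are out.

draft = {#410, #443}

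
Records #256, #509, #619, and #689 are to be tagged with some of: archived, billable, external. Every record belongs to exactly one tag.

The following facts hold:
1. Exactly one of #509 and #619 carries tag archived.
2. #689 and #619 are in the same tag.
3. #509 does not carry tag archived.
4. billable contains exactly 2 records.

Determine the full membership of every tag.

From (3): #509 ∉ archived.
(1) (exactly one): #619 ∈ archived.
(2): #689 matches #619: #689 ∈ archived.
(4): only 2 candidates remain for billable, so all are in.

archived = {#619, #689}; billable = {#256, #509}; external = {}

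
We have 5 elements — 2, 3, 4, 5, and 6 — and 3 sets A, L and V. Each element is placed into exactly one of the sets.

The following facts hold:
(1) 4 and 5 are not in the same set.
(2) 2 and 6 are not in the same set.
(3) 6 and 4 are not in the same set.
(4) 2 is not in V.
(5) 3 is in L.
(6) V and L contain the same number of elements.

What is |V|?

2

From (4): 2 ∉ V.
From (5): 3 ∈ L.
Suppose 4 ∈ V: no assignment then satisfies all the clues, so 4 ∉ V.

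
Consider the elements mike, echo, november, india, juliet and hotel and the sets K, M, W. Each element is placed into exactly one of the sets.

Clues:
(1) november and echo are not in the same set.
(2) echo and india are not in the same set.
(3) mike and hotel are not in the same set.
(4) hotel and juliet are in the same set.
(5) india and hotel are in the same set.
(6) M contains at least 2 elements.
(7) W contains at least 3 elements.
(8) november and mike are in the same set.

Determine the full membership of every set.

K = {echo}; M = {mike, november}; W = {hotel, india, juliet}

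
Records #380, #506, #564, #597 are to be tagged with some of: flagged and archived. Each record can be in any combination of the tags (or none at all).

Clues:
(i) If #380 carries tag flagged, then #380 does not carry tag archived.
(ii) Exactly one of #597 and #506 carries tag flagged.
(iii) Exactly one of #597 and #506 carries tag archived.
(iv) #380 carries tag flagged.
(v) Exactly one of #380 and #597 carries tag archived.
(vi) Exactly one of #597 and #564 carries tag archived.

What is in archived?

From (iv): #380 ∈ flagged.
(i): #380 ∉ archived.
(v) (exactly one): #597 ∈ archived.
(vi) (exactly one): #564 ∉ archived.
(iii) (exactly one): #506 ∉ archived.

archived = {#597}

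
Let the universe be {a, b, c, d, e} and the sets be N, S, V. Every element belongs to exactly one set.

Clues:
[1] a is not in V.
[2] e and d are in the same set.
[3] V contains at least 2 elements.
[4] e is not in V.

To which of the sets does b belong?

From (1): a ∉ V.
From (4): e ∉ V.
(2): d matches e: d ∉ V.
(3): only 2 candidates remain for V, so all are in.

b: V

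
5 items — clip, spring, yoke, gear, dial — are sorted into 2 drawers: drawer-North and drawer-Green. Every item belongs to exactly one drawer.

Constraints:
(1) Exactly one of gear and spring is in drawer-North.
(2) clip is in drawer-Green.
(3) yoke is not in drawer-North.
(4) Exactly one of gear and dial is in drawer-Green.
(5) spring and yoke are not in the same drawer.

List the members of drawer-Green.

drawer-Green = {clip, gear, yoke}

From (2): clip ∈ drawer-Green.
From (3): yoke ∉ drawer-North.
Only one drawer left: yoke ∈ drawer-Green.
(5): spring ∉ drawer-Green.
Only one drawer left: spring ∈ drawer-North.
(1) (exactly one): gear ∉ drawer-North.
Only one drawer left: gear ∈ drawer-Green.
(4) (exactly one): dial ∉ drawer-Green.
Only one drawer left: dial ∈ drawer-North.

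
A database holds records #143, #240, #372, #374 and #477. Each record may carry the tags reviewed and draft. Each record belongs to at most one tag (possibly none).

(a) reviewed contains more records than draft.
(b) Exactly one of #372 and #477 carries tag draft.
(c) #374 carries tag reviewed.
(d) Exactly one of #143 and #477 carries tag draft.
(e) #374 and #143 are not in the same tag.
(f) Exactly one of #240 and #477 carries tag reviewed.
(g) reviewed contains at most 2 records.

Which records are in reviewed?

From (c): #374 ∈ reviewed.
(e): #143 ∉ reviewed.
Suppose #240 ∉ reviewed: no assignment then satisfies all the clues, so #240 ∈ reviewed.

reviewed = {#240, #374}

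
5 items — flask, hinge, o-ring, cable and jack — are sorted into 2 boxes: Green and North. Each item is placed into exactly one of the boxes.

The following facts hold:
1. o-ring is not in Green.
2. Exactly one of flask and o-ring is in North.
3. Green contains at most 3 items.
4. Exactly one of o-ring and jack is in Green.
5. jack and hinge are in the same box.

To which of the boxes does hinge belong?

hinge: Green

From (1): o-ring ∉ Green.
(4) (exactly one): jack ∈ Green.
(5): hinge matches jack: hinge ∈ Green.
Only one box left: o-ring ∈ North.
(2) (exactly one): flask ∉ North.
Only one box left: flask ∈ Green.
(3): Green already has 3, so the rest are out.
Only one box left: cable ∈ North.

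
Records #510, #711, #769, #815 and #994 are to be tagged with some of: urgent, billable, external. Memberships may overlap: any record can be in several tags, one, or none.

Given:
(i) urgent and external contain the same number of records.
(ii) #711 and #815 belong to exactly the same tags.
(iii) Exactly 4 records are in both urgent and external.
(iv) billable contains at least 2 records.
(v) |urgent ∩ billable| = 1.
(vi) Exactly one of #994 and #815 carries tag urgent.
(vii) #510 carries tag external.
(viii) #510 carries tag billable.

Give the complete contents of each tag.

urgent = {#510, #711, #769, #815}; billable = {#510, #994}; external = {#510, #711, #769, #815}

From (vii): #510 ∈ external.
From (viii): #510 ∈ billable.
Suppose #510 ∉ urgent: no assignment then satisfies all the clues, so #510 ∈ urgent.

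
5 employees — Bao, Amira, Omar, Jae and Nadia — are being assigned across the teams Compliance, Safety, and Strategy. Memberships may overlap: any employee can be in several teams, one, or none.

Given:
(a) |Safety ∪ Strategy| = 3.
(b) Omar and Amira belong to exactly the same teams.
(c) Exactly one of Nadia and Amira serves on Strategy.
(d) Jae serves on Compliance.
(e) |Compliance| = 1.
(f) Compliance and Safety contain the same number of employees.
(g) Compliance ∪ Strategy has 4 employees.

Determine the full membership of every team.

Compliance = {Jae}; Safety = {Bao}; Strategy = {Amira, Bao, Omar}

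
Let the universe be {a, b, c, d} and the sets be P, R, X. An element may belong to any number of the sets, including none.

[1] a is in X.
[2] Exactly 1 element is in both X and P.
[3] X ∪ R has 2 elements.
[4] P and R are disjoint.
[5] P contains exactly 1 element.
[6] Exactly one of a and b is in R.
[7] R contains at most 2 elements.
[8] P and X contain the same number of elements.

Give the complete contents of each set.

P = {a}; R = {b}; X = {a}

From (1): a ∈ X.
Suppose a ∉ P: no assignment then satisfies all the clues, so a ∈ P.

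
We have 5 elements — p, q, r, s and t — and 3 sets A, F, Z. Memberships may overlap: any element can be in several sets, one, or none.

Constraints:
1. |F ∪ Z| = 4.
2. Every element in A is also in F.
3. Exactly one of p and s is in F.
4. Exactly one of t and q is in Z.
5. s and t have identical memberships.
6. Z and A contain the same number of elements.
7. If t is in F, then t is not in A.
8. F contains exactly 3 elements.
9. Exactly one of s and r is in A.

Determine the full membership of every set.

A = {r}; F = {r, s, t}; Z = {q}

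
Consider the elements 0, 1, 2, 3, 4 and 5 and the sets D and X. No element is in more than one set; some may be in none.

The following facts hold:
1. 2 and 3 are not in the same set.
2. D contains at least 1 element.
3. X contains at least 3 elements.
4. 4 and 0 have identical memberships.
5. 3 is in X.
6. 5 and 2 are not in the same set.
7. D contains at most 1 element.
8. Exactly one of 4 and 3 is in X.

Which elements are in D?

D = {2}

From (5): 3 ∈ X.
(1): 2 ∉ X.
(8) (exactly one): 4 ∉ X.
(4): 0 matches 4: 0 ∉ X.
(3): only 3 candidates remain for X, so all are in.
Suppose 0 ∈ D: no assignment then satisfies all the clues, so 0 ∉ D.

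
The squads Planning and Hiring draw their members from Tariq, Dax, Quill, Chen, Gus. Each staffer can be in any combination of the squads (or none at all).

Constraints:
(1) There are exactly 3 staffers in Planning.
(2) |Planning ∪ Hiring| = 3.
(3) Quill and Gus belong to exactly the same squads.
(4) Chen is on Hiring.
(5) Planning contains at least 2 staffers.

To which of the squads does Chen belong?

From (4): Chen ∈ Hiring.
Suppose Chen ∉ Planning: no assignment then satisfies all the clues, so Chen ∈ Planning.

Chen: Hiring, Planning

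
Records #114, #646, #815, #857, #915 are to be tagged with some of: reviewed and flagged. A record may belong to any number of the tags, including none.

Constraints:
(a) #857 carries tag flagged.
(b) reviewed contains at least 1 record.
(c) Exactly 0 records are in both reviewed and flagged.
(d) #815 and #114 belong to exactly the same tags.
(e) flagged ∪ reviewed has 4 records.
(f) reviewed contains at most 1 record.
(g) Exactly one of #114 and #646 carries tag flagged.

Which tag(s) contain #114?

#114: flagged

From (a): #857 ∈ flagged.
Suppose #114 ∈ reviewed: no assignment then satisfies all the clues, so #114 ∉ reviewed.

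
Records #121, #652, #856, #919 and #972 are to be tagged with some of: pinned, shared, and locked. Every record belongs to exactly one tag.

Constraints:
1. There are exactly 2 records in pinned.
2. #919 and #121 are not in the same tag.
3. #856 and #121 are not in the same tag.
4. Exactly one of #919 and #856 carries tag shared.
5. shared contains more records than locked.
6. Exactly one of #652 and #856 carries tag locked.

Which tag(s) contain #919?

#919: shared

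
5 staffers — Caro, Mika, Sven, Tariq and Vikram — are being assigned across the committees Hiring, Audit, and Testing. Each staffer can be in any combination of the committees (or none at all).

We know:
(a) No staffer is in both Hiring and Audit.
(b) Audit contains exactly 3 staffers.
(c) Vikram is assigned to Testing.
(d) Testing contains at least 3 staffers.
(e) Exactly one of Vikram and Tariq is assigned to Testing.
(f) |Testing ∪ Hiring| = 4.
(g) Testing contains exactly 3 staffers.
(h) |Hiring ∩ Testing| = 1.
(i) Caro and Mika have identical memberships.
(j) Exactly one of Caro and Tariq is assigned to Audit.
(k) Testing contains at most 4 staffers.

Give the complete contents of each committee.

From (c): Vikram ∈ Testing.
(e) (exactly one): Tariq ∉ Testing.
Suppose Caro ∈ Hiring: no assignment then satisfies all the clues, so Caro ∉ Hiring.

Hiring = {Tariq, Vikram}; Audit = {Caro, Mika, Sven}; Testing = {Caro, Mika, Vikram}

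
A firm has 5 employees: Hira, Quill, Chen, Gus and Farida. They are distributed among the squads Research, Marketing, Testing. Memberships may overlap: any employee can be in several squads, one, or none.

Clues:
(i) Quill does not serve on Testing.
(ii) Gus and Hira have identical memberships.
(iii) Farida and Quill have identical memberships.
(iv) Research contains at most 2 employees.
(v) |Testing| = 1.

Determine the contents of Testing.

Testing = {Chen}

From (i): Quill ∉ Testing.
(iii): Farida matches Quill: Farida ∉ Testing.
Suppose Hira ∈ Testing: no assignment then satisfies all the clues, so Hira ∉ Testing.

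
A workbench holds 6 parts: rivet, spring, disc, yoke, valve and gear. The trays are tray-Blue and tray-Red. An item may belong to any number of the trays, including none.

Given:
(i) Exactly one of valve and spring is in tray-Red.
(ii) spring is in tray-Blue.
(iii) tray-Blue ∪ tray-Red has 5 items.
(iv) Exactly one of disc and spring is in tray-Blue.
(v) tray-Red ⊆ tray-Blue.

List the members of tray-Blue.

tray-Blue = {gear, rivet, spring, valve, yoke}

From (ii): spring ∈ tray-Blue.
(iv) (exactly one): disc ∉ tray-Blue.
(v) contrapositive: disc ∉ tray-Red.
Suppose rivet ∉ tray-Blue: no assignment then satisfies all the clues, so rivet ∈ tray-Blue.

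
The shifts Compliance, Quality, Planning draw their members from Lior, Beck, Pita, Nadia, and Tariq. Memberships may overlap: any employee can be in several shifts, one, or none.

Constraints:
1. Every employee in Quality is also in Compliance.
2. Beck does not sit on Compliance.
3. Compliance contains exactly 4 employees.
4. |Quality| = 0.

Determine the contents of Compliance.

Compliance = {Lior, Nadia, Pita, Tariq}

From (2): Beck ∉ Compliance.
(1) contrapositive: Beck ∉ Quality.
(3): only 4 candidates remain for Compliance, so all are in.
(4): Quality already has 0, so the rest are out.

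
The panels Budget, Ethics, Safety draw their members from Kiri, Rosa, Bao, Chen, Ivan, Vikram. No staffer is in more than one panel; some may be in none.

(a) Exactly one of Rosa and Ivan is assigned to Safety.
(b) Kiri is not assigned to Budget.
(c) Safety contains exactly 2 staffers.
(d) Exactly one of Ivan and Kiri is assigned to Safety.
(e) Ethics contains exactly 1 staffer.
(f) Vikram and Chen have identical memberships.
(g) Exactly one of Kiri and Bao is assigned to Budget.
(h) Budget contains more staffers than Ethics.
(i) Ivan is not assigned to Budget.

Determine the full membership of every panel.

Budget = {Bao, Chen, Vikram}; Ethics = {Ivan}; Safety = {Kiri, Rosa}

From (b): Kiri ∉ Budget.
From (i): Ivan ∉ Budget.
(g) (exactly one): Bao ∈ Budget.
Suppose Kiri ∈ Ethics: no assignment then satisfies all the clues, so Kiri ∉ Ethics.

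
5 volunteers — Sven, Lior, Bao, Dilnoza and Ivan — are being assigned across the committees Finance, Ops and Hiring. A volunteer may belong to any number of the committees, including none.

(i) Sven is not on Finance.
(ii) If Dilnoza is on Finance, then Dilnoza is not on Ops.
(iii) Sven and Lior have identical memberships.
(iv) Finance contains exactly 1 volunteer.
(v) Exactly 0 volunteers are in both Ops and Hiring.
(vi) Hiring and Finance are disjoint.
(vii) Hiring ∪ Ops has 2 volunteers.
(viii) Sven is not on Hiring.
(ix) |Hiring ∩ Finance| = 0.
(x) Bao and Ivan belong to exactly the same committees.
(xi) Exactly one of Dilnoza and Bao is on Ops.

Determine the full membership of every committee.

From (i): Sven ∉ Finance.
From (viii): Sven ∉ Hiring.
(iii): Lior matches Sven: Lior ∉ Finance.
(iii): Lior matches Sven: Lior ∉ Hiring.
Suppose Sven ∈ Ops: no assignment then satisfies all the clues, so Sven ∉ Ops.

Finance = {Dilnoza}; Ops = {Bao, Ivan}; Hiring = {}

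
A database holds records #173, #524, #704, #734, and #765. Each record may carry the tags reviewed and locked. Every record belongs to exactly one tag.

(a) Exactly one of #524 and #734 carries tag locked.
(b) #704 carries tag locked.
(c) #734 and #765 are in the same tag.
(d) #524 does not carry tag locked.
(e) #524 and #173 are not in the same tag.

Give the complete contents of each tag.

From (b): #704 ∈ locked.
From (d): #524 ∉ locked.
(a) (exactly one): #734 ∈ locked.
(c): #765 matches #734: #765 ∉ reviewed.
(c): #765 matches #734: #765 ∈ locked.
Only one tag left: #524 ∈ reviewed.
(e): #173 ∉ reviewed.
Only one tag left: #173 ∈ locked.

reviewed = {#524}; locked = {#173, #704, #734, #765}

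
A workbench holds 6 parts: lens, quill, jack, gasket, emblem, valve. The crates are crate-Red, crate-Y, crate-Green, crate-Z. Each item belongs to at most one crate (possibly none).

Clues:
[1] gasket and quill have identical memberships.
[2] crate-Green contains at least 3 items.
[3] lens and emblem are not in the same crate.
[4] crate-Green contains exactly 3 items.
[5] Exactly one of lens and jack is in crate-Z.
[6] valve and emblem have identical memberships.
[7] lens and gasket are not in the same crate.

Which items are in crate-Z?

crate-Z = {lens}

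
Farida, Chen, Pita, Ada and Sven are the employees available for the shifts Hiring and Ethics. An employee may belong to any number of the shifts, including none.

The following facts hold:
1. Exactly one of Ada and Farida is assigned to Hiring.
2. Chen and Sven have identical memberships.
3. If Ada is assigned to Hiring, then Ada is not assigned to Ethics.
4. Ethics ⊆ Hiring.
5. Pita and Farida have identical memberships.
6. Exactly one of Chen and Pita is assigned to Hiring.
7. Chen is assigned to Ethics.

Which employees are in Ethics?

From (7): Chen ∈ Ethics.
(2): Sven matches Chen: Sven ∈ Ethics.
(4) with Chen ∈ Ethics: Chen ∈ Hiring.
(4) with Sven ∈ Ethics: Sven ∈ Hiring.
(6) (exactly one): Pita ∉ Hiring.
(4) contrapositive: Pita ∉ Ethics.
(5): Farida matches Pita: Farida ∉ Hiring.
(5): Farida matches Pita: Farida ∉ Ethics.
(1) (exactly one): Ada ∈ Hiring.
(3): Ada ∉ Ethics.

Ethics = {Chen, Sven}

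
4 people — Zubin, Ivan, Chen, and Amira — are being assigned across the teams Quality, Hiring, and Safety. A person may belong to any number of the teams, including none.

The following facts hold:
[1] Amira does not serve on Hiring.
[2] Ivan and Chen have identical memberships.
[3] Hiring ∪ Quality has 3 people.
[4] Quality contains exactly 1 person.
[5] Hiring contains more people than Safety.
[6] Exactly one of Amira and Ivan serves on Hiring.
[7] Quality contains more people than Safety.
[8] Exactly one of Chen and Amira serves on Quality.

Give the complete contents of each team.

Quality = {Amira}; Hiring = {Chen, Ivan}; Safety = {}

From (1): Amira ∉ Hiring.
(6) (exactly one): Ivan ∈ Hiring.
(2): Chen matches Ivan: Chen ∈ Hiring.
Suppose Zubin ∈ Quality: no assignment then satisfies all the clues, so Zubin ∉ Quality.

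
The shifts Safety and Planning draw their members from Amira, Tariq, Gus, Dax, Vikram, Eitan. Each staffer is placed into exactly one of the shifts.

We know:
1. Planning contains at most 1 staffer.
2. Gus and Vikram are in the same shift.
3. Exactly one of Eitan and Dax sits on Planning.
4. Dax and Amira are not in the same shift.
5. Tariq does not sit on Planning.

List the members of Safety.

Safety = {Amira, Eitan, Gus, Tariq, Vikram}

From (5): Tariq ∉ Planning.
Only one shift left: Tariq ∈ Safety.
Suppose Amira ∉ Safety: no assignment then satisfies all the clues, so Amira ∈ Safety.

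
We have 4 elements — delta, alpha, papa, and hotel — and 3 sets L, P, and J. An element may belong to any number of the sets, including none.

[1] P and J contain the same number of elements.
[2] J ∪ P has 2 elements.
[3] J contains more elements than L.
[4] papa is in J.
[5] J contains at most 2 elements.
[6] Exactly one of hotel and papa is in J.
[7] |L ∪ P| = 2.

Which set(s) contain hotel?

hotel: none

From (4): papa ∈ J.
(6) (exactly one): hotel ∉ J.
Suppose hotel ∈ L: no assignment then satisfies all the clues, so hotel ∉ L.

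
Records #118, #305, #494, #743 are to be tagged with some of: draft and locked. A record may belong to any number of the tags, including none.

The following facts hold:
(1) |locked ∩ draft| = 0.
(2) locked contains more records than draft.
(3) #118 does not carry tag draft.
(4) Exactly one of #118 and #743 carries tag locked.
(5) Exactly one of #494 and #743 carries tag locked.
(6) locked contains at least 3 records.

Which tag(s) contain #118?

#118: locked

From (3): #118 ∉ draft.
Suppose #118 ∉ locked: no assignment then satisfies all the clues, so #118 ∈ locked.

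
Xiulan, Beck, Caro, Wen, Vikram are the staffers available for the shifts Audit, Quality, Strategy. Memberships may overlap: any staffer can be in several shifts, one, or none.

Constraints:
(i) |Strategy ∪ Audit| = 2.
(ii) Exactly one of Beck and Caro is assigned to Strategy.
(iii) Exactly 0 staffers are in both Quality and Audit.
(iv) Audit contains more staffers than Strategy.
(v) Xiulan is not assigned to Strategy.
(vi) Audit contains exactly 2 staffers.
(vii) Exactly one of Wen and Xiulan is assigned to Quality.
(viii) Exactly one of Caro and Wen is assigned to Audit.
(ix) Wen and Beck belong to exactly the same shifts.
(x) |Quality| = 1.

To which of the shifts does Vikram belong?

Vikram: Audit

From (v): Xiulan ∉ Strategy.
Suppose Vikram ∉ Audit: no assignment then satisfies all the clues, so Vikram ∈ Audit.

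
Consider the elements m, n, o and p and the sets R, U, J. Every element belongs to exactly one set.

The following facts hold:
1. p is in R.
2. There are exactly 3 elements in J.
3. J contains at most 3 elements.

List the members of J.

From (1): p ∈ R.
(2): only 3 candidates remain for J, so all are in.

J = {m, n, o}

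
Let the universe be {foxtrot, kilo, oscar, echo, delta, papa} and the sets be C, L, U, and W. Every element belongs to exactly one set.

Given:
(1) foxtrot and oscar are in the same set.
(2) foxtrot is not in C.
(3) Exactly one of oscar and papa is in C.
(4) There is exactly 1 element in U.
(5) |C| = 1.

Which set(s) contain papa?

From (2): foxtrot ∉ C.
(1): oscar matches foxtrot: oscar ∉ C.
(3) (exactly one): papa ∈ C.
(5): C already has 1, so the rest are out.

papa: C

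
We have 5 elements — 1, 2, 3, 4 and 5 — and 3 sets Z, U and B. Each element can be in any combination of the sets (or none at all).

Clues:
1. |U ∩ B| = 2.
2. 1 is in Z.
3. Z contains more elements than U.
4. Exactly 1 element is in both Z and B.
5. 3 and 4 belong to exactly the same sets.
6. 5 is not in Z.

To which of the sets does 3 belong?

From (2): 1 ∈ Z.
From (6): 5 ∉ Z.
Suppose 3 ∉ Z: no assignment then satisfies all the clues, so 3 ∈ Z.

3: Z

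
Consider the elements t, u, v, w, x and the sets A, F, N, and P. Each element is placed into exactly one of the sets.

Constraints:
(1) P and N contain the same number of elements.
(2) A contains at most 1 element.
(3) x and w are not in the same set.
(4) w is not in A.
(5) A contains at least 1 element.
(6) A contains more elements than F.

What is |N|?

2

From (4): w ∉ A.
Suppose t ∈ F: no assignment then satisfies all the clues, so t ∉ F.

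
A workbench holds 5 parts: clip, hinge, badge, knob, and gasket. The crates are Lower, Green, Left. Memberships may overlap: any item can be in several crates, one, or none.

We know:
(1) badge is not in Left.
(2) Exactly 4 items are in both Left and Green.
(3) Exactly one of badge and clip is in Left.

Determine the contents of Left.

From (1): badge ∉ Left.
(3) (exactly one): clip ∈ Left.
Suppose hinge ∉ Left: no assignment then satisfies all the clues, so hinge ∈ Left.

Left = {clip, gasket, hinge, knob}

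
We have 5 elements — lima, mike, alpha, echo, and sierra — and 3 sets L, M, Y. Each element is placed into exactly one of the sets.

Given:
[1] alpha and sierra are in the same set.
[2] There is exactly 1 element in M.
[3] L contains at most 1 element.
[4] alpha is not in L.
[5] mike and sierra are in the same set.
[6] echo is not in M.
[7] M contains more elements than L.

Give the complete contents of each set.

L = {}; M = {lima}; Y = {alpha, echo, mike, sierra}

From (4): alpha ∉ L.
From (6): echo ∉ M.
(1): sierra matches alpha: sierra ∉ L.
(5): mike matches sierra: mike ∉ L.
Suppose lima ∈ L: no assignment then satisfies all the clues, so lima ∉ L.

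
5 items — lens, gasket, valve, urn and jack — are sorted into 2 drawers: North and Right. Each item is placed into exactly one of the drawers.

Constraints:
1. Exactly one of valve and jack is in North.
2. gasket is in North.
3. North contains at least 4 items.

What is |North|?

4

From (2): gasket ∈ North.
Suppose lens ∉ North: no assignment then satisfies all the clues, so lens ∈ North.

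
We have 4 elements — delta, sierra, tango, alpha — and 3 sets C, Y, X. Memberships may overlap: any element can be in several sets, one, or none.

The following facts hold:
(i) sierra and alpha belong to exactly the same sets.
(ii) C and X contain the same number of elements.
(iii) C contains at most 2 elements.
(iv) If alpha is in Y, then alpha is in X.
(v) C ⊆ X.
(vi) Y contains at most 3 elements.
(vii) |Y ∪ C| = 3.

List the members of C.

C = {alpha, sierra}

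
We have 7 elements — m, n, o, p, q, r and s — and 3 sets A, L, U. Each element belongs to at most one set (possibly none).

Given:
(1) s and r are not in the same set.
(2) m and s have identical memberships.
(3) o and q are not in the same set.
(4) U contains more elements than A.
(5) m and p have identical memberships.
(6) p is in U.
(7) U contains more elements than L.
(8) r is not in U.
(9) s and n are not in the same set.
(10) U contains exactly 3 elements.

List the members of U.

U = {m, p, s}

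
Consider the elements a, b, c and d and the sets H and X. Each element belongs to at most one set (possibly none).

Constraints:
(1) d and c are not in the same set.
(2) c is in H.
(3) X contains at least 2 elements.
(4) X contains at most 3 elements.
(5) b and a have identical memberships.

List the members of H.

H = {c}

From (2): c ∈ H.
(1): d ∉ H.
Suppose a ∈ H: no assignment then satisfies all the clues, so a ∉ H.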